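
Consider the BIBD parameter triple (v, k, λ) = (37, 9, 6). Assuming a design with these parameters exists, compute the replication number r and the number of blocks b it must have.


Any 2-(v, k, λ) BIBD satisfies two necessary conditions:
  (i)  Each point sits in r blocks, and counting incidences through any fixed point gives r(k − 1) = λ(v − 1), so r = λ(v − 1)/(k − 1).
  (ii) Total incidences bk = vr, so b = vr/k.
Step 1: r = λ(v − 1)/(k − 1) = 6·(37 − 1)/(9 − 1) = 6·36/8 = 216/8 = 27.
Step 2: b = vr/k = 37·27/9 = 999/9 = 111.
Check integrality: r = 27 ∈ Z ✓, b = 111 ∈ Z ✓.
(These identities are necessary conditions: they determine r and b for any design with these parameters, but do not by themselves prove that one exists.)

r = 27, b = 111.


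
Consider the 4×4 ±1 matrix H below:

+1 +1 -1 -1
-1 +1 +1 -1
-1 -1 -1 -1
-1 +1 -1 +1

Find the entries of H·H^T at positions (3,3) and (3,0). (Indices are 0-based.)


Row 0 of H: [1, 1, -1, -1].
Row 3 of H: [-1, 1, -1, 1].
(H·H^T)[3][3] = Σ_j H[3][j]·H[3][j] = (-1)² + (1)² + (-1)² + (1)² = 1 + 1 + 1 + 1 = 4.
(H·H^T)[3][0] = Σ_j H[3][j]·H[0][j] = (-1)·(1) + (1)·(1) + (-1)·(-1) + (1)·(-1) = -1 + 1 + 1 + -1 = 0.
So rows 3 and 0 are orthogonal; the diagonal entry equals n = 4.

(3,3) entry = 4; (3,0) entry = 0.


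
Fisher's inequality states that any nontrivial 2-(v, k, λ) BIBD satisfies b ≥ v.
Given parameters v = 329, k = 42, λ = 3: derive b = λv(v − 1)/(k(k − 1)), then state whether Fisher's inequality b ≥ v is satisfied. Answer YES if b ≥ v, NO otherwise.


b = λv(v − 1)/(k(k − 1)) = 3·329·328/(42·41) = 323736/1722 = 188.
Compare with v = 329: b < v, so Fisher's inequality fails.

NO


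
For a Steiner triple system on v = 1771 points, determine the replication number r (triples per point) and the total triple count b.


An STS(v) is a 2-(v, 3, 1) BIBD: block size k = 3, λ = 1.
Replication: r(k − 1) = λ(v − 1) ⇒ r·2 = 1771 − 1 = 1770 ⇒ r = 885.
Block count: b = v(v − 1)/6 = 1771·1770/6 = 3134670/6 = 522445.

r = 885, b = 522445.


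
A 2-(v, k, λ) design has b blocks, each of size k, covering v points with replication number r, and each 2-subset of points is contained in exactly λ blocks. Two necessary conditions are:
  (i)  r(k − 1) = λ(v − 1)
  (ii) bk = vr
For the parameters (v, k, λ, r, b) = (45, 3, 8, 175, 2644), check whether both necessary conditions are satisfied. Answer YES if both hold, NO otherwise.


Condition (i): r(k − 1) = 175·2 = 350; λ(v − 1) = 8·44 = 352. Match? NO.
Condition (ii): bk = 2644·3 = 7932; vr = 45·175 = 7875. Match? NO.
Both conditions hold? NO.

NO


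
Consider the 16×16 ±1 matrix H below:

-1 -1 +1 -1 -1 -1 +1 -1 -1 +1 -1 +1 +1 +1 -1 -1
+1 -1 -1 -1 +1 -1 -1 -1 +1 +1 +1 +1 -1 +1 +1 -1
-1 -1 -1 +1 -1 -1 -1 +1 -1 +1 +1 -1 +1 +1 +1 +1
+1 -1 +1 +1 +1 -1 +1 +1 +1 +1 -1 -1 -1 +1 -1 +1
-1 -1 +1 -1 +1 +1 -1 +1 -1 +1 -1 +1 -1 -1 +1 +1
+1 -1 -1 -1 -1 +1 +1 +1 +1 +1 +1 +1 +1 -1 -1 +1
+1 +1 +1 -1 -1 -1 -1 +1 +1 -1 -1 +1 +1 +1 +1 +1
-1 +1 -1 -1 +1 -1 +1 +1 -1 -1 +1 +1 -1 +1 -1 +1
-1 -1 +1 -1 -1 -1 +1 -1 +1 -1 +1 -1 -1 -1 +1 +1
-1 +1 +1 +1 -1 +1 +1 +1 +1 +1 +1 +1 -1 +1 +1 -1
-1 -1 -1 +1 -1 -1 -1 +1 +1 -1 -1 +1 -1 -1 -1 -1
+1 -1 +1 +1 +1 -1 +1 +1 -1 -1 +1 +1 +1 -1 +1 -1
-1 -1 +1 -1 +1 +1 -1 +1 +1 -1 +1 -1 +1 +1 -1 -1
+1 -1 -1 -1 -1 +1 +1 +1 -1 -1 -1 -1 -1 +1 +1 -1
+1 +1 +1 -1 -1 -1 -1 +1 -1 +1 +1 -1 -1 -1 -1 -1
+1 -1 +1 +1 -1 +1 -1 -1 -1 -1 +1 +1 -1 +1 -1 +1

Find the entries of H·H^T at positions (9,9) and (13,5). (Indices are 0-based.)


Row 5 of H: [1, -1, -1, -1, -1, 1, 1, 1, 1, 1, 1, 1, 1, -1, -1, 1].
Row 9 of H: [-1, 1, 1, 1, -1, 1, 1, 1, 1, 1, 1, 1, -1, 1, 1, -1].
Row 13 of H: [1, -1, -1, -1, -1, 1, 1, 1, -1, -1, -1, -1, -1, 1, 1, -1].
(H·H^T)[9][9] = Σ_j H[9][j]·H[9][j] = (-1)² + (1)² + (1)² + (1)² + (-1)² + (1)² + (1)² + (1)² + (1)² + (1)² + (1)² + (1)² + (-1)² + (1)² + (1)² + (-1)² = 1 + 1 + 1 + 1 + 1 + 1 + 1 + 1 + 1 + 1 + 1 + 1 + 1 + 1 + 1 + 1 = 16.
(H·H^T)[13][5] = Σ_j H[13][j]·H[5][j] = (1)·(1) + (-1)·(-1) + (-1)·(-1) + (-1)·(-1) + (-1)·(-1) + (1)·(1) + (1)·(1) + (1)·(1) + (-1)·(1) + (-1)·(1) + (-1)·(1) + (-1)·(1) + (-1)·(1) + (1)·(-1) + (1)·(-1) + (-1)·(1) = 1 + 1 + 1 + 1 + 1 + 1 + 1 + 1 + -1 + -1 + -1 + -1 + -1 + -1 + -1 + -1 = 0.
So rows 13 and 5 are orthogonal; the diagonal entry equals n = 16.

(9,9) entry = 16; (13,5) entry = 0.


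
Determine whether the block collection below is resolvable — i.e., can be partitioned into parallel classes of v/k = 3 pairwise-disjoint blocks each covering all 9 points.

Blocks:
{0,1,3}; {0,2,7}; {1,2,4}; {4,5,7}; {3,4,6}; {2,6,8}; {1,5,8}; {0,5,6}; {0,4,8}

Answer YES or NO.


v = 9, block size k = 3, number of blocks = 9.
For resolvability, blocks must partition into parallel classes of size v/k = 3.
Total blocks must therefore be a multiple of 3: 9 = 3·3 + 0 ⇒ divisible ✓.
Consider block {1,2,4}. The only other block(s) in the collection disjoint from it are {0,5,6} — just 1 block(s). Any parallel class containing {1,2,4} would need 2 other blocks each disjoint from it, so no parallel class of size 3 can contain {1,2,4}.
Since every block must belong to some parallel class in a resolution, the collection cannot be partitioned into parallel classes.
Resolvable? NO.

NO


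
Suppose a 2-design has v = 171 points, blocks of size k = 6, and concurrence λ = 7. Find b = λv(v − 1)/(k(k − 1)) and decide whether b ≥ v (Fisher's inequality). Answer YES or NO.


b = λv(v − 1)/(k(k − 1)) = 7·171·170/(6·5) = 203490/30 = 6783.
Compare with v = 171: b ≥ v, so Fisher's inequality holds.

YES


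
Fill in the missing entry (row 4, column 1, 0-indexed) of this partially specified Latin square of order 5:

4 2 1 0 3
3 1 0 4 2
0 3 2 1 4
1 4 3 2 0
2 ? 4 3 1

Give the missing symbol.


Row 4 contains symbols [1, 2, 3, 4] — missing [0].
Column 1 contains symbols [1, 2, 3, 4] — missing [0].
The missing symbol must appear in both missing sets; intersection = [0].
Therefore the hidden value is 0.

Missing value = 0.


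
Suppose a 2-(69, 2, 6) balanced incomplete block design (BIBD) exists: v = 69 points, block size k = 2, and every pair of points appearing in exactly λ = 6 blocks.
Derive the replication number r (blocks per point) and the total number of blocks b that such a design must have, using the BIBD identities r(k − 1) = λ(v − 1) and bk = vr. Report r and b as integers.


Any 2-(v, k, λ) BIBD satisfies two necessary conditions:
  (i)  Each point sits in r blocks, and counting incidences through any fixed point gives r(k − 1) = λ(v − 1), so r = λ(v − 1)/(k − 1).
  (ii) Total incidences bk = vr, so b = vr/k.
Step 1: r = λ(v − 1)/(k − 1) = 6·(69 − 1)/(2 − 1) = 6·68/1 = 408/1 = 408.
Step 2: b = vr/k = 69·408/2 = 28152/2 = 14076.
Check integrality: r = 408 ∈ Z ✓, b = 14076 ∈ Z ✓.
(These identities are necessary conditions: they determine r and b for any design with these parameters, but do not by themselves prove that one exists.)

r = 408, b = 14076.


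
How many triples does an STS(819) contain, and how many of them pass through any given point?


An STS(v) is a 2-(v, 3, 1) BIBD: block size k = 3, λ = 1.
Replication: r(k − 1) = λ(v − 1) ⇒ r·2 = 819 − 1 = 818 ⇒ r = 409.
Block count: bk = vr ⇒ b·3 = 819·409 = 334971 ⇒ b = 111657.
(Check via b = v(v − 1)/6 = 819·818/6 = 669942/6 = 111657.)

r = 409, b = 111657.


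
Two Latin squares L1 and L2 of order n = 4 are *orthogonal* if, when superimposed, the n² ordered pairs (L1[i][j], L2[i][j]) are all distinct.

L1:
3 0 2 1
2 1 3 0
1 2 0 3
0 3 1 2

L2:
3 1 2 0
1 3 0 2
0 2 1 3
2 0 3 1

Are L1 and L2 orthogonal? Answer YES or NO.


Form the n² = 16 superimposed pairs (L1[i][j], L2[i][j]), row by row (rows and columns indexed from 0):
row 0: (3,3) (0,1) (2,2) (1,0)
row 1: (2,1) (1,3) (3,0) (0,2)
row 2: (1,0) (2,2) (0,1) (3,3)
row 3: (0,2) (3,0) (1,3) (2,1)
Orthogonality requires all 16 pairs distinct.
But the pair (1,0) repeats: cell (0,3) has L1 = 1, L2 = 0, and cell (2,0) has L1 = 1, L2 = 0.
A repeated pair means some other pair never occurs (only 8 distinct pairs out of 16), so the squares are not orthogonal.
Conclusion: NO.

NO


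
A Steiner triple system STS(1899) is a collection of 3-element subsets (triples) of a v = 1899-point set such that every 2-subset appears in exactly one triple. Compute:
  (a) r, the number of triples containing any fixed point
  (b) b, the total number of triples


An STS(v) is a 2-(v, 3, 1) BIBD: block size k = 3, λ = 1.
Replication: r(k − 1) = λ(v − 1) ⇒ r·2 = 1899 − 1 = 1898 ⇒ r = 949.
Block count: bk = vr ⇒ b·3 = 1899·949 = 1802151 ⇒ b = 600717.

r = 949, b = 600717.


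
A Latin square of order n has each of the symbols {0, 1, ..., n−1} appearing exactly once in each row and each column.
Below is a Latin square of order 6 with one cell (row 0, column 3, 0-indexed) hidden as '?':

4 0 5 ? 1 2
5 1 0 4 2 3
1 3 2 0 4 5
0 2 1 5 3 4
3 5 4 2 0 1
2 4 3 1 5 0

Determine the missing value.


Row 0 contains symbols [0, 1, 2, 4, 5] — missing [3].
Column 3 contains symbols [0, 1, 2, 4, 5] — missing [3].
The missing symbol must appear in both missing sets; intersection = [3].
Therefore the hidden value is 3.

Missing value = 3.


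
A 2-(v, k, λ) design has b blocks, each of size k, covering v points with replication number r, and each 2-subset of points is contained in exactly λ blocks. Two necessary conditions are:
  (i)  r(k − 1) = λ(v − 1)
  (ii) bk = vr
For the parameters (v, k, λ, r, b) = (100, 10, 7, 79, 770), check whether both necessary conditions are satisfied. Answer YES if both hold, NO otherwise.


Condition (i): r(k − 1) = 79·9 = 711; λ(v − 1) = 7·99 = 693. Match? NO.
Condition (ii): bk = 770·10 = 7700; vr = 100·79 = 7900. Match? NO.
Both conditions hold? NO.

NO


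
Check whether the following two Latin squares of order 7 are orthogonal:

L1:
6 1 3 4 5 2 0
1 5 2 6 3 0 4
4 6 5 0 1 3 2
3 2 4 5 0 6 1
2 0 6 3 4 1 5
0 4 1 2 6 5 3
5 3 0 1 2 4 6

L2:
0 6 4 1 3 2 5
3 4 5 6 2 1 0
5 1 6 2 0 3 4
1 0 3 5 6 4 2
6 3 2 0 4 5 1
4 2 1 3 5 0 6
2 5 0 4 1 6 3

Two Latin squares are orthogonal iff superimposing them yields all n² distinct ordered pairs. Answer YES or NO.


Form the n² = 49 superimposed pairs (L1[i][j], L2[i][j]), row by row (rows and columns indexed from 0):
row 0: (6,0) (1,6) (3,4) (4,1) (5,3) (2,2) (0,5)
row 1: (1,3) (5,4) (2,5) (6,6) (3,2) (0,1) (4,0)
row 2: (4,5) (6,1) (5,6) (0,2) (1,0) (3,3) (2,4)
row 3: (3,1) (2,0) (4,3) (5,5) (0,6) (6,4) (1,2)
row 4: (2,6) (0,3) (6,2) (3,0) (4,4) (1,5) (5,1)
row 5: (0,4) (4,2) (1,1) (2,3) (6,5) (5,0) (3,6)
row 6: (5,2) (3,5) (0,0) (1,4) (2,1) (4,6) (6,3)
Orthogonality requires all 49 pairs distinct.
Check by first coordinate: for each symbol s of L1, list the L2 entries in the n cells where L1 = s; they must all differ.
  L1 = 0: L2 entries (in reading order) 5, 1, 2, 6, 3, 4, 0 — all 7 distinct ✓
  L1 = 1: L2 entries (in reading order) 6, 3, 0, 2, 5, 1, 4 — all 7 distinct ✓
  L1 = 2: L2 entries (in reading order) 2, 5, 4, 0, 6, 3, 1 — all 7 distinct ✓
  L1 = 3: L2 entries (in reading order) 4, 2, 3, 1, 0, 6, 5 — all 7 distinct ✓
  L1 = 4: L2 entries (in reading order) 1, 0, 5, 3, 4, 2, 6 — all 7 distinct ✓
  L1 = 5: L2 entries (in reading order) 3, 4, 6, 5, 1, 0, 2 — all 7 distinct ✓
  L1 = 6: L2 entries (in reading order) 0, 6, 1, 4, 2, 5, 3 — all 7 distinct ✓
Every symbol of L1 meets every symbol of L2 exactly once, so all 49 pairs are distinct (49 of 49).
Conclusion: YES.

YES


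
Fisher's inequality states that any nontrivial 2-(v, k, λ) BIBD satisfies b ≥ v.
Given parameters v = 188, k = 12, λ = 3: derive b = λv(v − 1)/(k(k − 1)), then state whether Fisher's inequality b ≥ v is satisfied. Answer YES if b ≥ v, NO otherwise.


b = λv(v − 1)/(k(k − 1)) = 3·188·187/(12·11) = 105468/132 = 799.
Compare with v = 188: b ≥ v, so Fisher's inequality holds.

YES


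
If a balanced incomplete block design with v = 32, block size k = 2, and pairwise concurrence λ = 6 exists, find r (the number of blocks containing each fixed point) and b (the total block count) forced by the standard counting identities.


Any 2-(v, k, λ) BIBD satisfies two necessary conditions:
  (i)  Each point sits in r blocks, and counting incidences through any fixed point gives r(k − 1) = λ(v − 1), so r = λ(v − 1)/(k − 1).
  (ii) Total incidences bk = vr, so b = vr/k.
Step 1: r = λ(v − 1)/(k − 1) = 6·(32 − 1)/(2 − 1) = 6·31/1 = 186/1 = 186.
Step 2: b = vr/k = 32·186/2 = 5952/2 = 2976.
Check integrality: r = 186 ∈ Z ✓, b = 2976 ∈ Z ✓.
(These identities are necessary conditions: they determine r and b for any design with these parameters, but do not by themselves prove that one exists.)

r = 186, b = 2976.


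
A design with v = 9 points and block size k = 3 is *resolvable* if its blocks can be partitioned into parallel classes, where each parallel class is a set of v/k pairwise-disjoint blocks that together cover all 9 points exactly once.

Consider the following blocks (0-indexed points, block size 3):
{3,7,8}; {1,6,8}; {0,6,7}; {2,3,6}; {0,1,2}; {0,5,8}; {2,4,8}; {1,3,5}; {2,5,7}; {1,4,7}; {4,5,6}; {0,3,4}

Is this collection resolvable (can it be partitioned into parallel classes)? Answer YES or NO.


v = 9, block size k = 3, number of blocks = 12.
For resolvability, blocks must partition into parallel classes of size v/k = 3.
Total blocks must therefore be a multiple of 3: 12 = 3·4 + 0 ⇒ divisible ✓.
Greedy packing gives 4 candidate class(es). Each should be a full parallel class (size 3, covers all 9 points).
  Class 1 (3 blocks): {3,7,8}; {0,1,2}; {4,5,6}. Points covered: [0, 1, 2, 3, 4, 5, 6, 7, 8].
  Class 2 (3 blocks): {1,6,8}; {2,5,7}; {0,3,4}. Points covered: [0, 1, 2, 3, 4, 5, 6, 7, 8].
  Class 3 (3 blocks): {0,6,7}; {2,4,8}; {1,3,5}. Points covered: [0, 1, 2, 3, 4, 5, 6, 7, 8].
  Class 4 (3 blocks): {2,3,6}; {0,5,8}; {1,4,7}. Points covered: [0, 1, 2, 3, 4, 5, 6, 7, 8].
All classes full (size 3)? YES. All classes cover every point? YES.
Resolvable? YES.

YES


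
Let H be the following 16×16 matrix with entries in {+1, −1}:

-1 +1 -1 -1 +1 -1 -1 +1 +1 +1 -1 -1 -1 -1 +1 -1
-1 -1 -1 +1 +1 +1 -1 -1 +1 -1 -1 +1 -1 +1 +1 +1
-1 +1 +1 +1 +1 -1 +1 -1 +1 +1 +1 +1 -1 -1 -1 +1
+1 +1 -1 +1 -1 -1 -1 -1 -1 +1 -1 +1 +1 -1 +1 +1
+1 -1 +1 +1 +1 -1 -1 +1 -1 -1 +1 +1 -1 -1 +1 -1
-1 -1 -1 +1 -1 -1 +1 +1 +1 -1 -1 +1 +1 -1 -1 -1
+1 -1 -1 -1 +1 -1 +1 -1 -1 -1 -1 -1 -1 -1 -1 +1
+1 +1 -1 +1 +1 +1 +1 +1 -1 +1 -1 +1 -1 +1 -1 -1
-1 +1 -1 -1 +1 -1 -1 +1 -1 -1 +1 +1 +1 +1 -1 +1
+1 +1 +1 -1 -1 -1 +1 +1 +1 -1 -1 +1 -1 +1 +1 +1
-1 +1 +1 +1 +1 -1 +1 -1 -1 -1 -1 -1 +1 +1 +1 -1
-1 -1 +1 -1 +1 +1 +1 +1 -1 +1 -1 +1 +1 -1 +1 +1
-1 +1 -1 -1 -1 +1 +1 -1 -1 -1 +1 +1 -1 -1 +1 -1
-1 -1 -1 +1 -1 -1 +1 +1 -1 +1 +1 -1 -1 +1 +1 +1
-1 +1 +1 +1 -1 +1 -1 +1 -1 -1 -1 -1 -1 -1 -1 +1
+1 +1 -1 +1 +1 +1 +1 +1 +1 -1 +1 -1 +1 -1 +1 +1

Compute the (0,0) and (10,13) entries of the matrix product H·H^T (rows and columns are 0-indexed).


Row 0 of H: [-1, 1, -1, -1, 1, -1, -1, 1, 1, 1, -1, -1, -1, -1, 1, -1].
Row 10 of H: [-1, 1, 1, 1, 1, -1, 1, -1, -1, -1, -1, -1, 1, 1, 1, -1].
Row 13 of H: [-1, -1, -1, 1, -1, -1, 1, 1, -1, 1, 1, -1, -1, 1, 1, 1].
(H·H^T)[0][0] = Σ_j H[0][j]·H[0][j] = (-1)² + (1)² + (-1)² + (-1)² + (1)² + (-1)² + (-1)² + (1)² + (1)² + (1)² + (-1)² + (-1)² + (-1)² + (-1)² + (1)² + (-1)² = 1 + 1 + 1 + 1 + 1 + 1 + 1 + 1 + 1 + 1 + 1 + 1 + 1 + 1 + 1 + 1 = 16.
(H·H^T)[10][13] = Σ_j H[10][j]·H[13][j] = (-1)·(-1) + (1)·(-1) + (1)·(-1) + (1)·(1) + (1)·(-1) + (-1)·(-1) + (1)·(1) + (-1)·(1) + (-1)·(-1) + (-1)·(1) + (-1)·(1) + (-1)·(-1) + (1)·(-1) + (1)·(1) + (1)·(1) + (-1)·(1) = 1 + -1 + -1 + 1 + -1 + 1 + 1 + -1 + 1 + -1 + -1 + 1 + -1 + 1 + 1 + -1 = 0.
So rows 10 and 13 are orthogonal; the diagonal entry equals n = 16.

(0,0) entry = 16; (10,13) entry = 0.


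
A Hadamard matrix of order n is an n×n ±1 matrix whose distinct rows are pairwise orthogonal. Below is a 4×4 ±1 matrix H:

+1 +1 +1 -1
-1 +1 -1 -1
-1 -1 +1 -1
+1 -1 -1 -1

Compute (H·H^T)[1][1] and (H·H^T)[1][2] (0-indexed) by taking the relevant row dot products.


Row 1 of H: [-1, 1, -1, -1].
Row 2 of H: [-1, -1, 1, -1].
(H·H^T)[1][1] = Σ_j H[1][j]·H[1][j] = (-1)² + (1)² + (-1)² + (-1)² = 1 + 1 + 1 + 1 = 4.
(H·H^T)[1][2] = Σ_j H[1][j]·H[2][j] = (-1)·(-1) + (1)·(-1) + (-1)·(1) + (-1)·(-1) = 1 + -1 + -1 + 1 = 0.
So rows 1 and 2 are orthogonal; the diagonal entry equals n = 4.

(1,1) entry = 4; (1,2) entry = 0.


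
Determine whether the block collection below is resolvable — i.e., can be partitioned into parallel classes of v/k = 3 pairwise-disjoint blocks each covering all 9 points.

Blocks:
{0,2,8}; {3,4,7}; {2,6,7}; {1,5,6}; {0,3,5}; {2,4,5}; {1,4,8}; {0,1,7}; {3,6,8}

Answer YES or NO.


v = 9, block size k = 3, number of blocks = 9.
For resolvability, blocks must partition into parallel classes of size v/k = 3.
Total blocks must therefore be a multiple of 3: 9 = 3·3 + 0 ⇒ divisible ✓.
Greedy packing gives 3 candidate class(es). Each should be a full parallel class (size 3, covers all 9 points).
  Class 1 (3 blocks): {0,2,8}; {3,4,7}; {1,5,6}. Points covered: [0, 1, 2, 3, 4, 5, 6, 7, 8].
  Class 2 (3 blocks): {2,6,7}; {0,3,5}; {1,4,8}. Points covered: [0, 1, 2, 3, 4, 5, 6, 7, 8].
  Class 3 (3 blocks): {2,4,5}; {0,1,7}; {3,6,8}. Points covered: [0, 1, 2, 3, 4, 5, 6, 7, 8].
All classes full (size 3)? YES. All classes cover every point? YES.
Resolvable? YES.

YES


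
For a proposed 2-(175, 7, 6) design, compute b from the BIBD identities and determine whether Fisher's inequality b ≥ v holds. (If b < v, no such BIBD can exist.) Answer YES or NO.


b = λv(v − 1)/(k(k − 1)) = 6·175·174/(7·6) = 182700/42 = 4350.
Compare with v = 175: b ≥ v, so Fisher's inequality holds.

YES


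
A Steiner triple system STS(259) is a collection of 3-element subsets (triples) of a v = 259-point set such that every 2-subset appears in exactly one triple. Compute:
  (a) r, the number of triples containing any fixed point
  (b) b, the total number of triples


An STS(v) is a 2-(v, 3, 1) BIBD: block size k = 3, λ = 1.
Replication: r(k − 1) = λ(v − 1) ⇒ r·2 = 259 − 1 = 258 ⇒ r = 129.
Block count: bk = vr ⇒ b·3 = 259·129 = 33411 ⇒ b = 11137.

r = 129, b = 11137.


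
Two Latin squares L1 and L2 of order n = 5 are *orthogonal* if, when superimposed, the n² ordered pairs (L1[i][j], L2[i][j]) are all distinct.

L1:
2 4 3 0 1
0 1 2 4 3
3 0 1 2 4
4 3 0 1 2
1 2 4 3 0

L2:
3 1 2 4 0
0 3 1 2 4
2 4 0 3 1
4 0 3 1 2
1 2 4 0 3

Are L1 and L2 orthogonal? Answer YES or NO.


Form the n² = 25 superimposed pairs (L1[i][j], L2[i][j]), row by row (rows and columns indexed from 0):
row 0: (2,3) (4,1) (3,2) (0,4) (1,0)
row 1: (0,0) (1,3) (2,1) (4,2) (3,4)
row 2: (3,2) (0,4) (1,0) (2,3) (4,1)
row 3: (4,4) (3,0) (0,3) (1,1) (2,2)
row 4: (1,1) (2,2) (4,4) (3,0) (0,3)
Orthogonality requires all 25 pairs distinct.
But the pair (3,2) repeats: cell (0,2) has L1 = 3, L2 = 2, and cell (2,0) has L1 = 3, L2 = 2.
A repeated pair means some other pair never occurs (only 15 distinct pairs out of 25), so the squares are not orthogonal.
Conclusion: NO.

NO


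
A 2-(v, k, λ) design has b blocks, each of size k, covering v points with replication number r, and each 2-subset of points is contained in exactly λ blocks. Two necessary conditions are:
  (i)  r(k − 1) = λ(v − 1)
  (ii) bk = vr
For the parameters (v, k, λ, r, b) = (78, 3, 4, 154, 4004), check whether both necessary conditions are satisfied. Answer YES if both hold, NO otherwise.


Condition (i): r(k − 1) = 154·2 = 308; λ(v − 1) = 4·77 = 308. Match? YES.
Condition (ii): bk = 4004·3 = 12012; vr = 78·154 = 12012. Match? YES.
Both conditions hold? YES.

YES


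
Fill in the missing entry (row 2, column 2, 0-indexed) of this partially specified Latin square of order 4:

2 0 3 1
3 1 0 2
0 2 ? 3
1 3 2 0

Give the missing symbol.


Row 2 contains symbols [0, 2, 3] — missing [1].
Column 2 contains symbols [0, 2, 3] — missing [1].
The missing symbol must appear in both missing sets; intersection = [1].
Therefore the hidden value is 1.

Missing value = 1.


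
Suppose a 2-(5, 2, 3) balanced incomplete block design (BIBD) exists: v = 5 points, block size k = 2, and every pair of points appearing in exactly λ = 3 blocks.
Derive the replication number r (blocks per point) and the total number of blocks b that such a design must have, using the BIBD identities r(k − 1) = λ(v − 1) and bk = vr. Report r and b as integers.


Any 2-(v, k, λ) BIBD satisfies two necessary conditions:
  (i)  Each point sits in r blocks, and counting incidences through any fixed point gives r(k − 1) = λ(v − 1), so r = λ(v − 1)/(k − 1).
  (ii) Total incidences bk = vr, so b = vr/k.
Step 1: r = λ(v − 1)/(k − 1) = 3·(5 − 1)/(2 − 1) = 3·4/1 = 12/1 = 12.
Step 2: b = vr/k = 5·12/2 = 60/2 = 30.
Check integrality: r = 12 ∈ Z ✓, b = 30 ∈ Z ✓.
(These identities are necessary conditions: they determine r and b for any design with these parameters, but do not by themselves prove that one exists.)

r = 12, b = 30.


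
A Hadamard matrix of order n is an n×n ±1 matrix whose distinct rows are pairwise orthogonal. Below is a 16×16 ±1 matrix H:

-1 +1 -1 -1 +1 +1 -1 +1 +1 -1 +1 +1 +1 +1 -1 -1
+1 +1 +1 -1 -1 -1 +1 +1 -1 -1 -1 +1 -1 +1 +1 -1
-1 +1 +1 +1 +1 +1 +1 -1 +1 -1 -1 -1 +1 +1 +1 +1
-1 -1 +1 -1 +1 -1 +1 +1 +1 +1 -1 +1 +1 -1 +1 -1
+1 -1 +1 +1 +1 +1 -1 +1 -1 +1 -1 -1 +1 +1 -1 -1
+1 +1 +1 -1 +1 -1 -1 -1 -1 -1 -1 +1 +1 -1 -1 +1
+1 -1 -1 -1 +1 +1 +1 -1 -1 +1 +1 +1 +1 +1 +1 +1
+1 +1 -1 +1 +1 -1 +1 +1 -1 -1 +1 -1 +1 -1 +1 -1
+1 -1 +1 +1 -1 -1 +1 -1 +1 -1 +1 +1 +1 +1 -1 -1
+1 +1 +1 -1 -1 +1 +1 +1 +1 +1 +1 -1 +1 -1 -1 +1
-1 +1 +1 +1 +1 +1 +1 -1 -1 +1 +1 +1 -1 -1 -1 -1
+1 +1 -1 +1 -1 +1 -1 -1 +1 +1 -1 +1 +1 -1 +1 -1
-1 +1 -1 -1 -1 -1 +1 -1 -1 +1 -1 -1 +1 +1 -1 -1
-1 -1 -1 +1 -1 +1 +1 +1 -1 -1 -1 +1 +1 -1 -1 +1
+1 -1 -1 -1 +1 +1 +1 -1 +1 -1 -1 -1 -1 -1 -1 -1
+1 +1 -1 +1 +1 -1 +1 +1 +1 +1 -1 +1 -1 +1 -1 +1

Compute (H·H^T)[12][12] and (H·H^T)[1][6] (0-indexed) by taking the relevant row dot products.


Row 1 of H: [1, 1, 1, -1, -1, -1, 1, 1, -1, -1, -1, 1, -1, 1, 1, -1].
Row 6 of H: [1, -1, -1, -1, 1, 1, 1, -1, -1, 1, 1, 1, 1, 1, 1, 1].
Row 12 of H: [-1, 1, -1, -1, -1, -1, 1, -1, -1, 1, -1, -1, 1, 1, -1, -1].
(H·H^T)[12][12] = Σ_j H[12][j]·H[12][j] = (-1)² + (1)² + (-1)² + (-1)² + (-1)² + (-1)² + (1)² + (-1)² + (-1)² + (1)² + (-1)² + (-1)² + (1)² + (1)² + (-1)² + (-1)² = 1 + 1 + 1 + 1 + 1 + 1 + 1 + 1 + 1 + 1 + 1 + 1 + 1 + 1 + 1 + 1 = 16.
(H·H^T)[1][6] = Σ_j H[1][j]·H[6][j] = (1)·(1) + (1)·(-1) + (1)·(-1) + (-1)·(-1) + (-1)·(1) + (-1)·(1) + (1)·(1) + (1)·(-1) + (-1)·(-1) + (-1)·(1) + (-1)·(1) + (1)·(1) + (-1)·(1) + (1)·(1) + (1)·(1) + (-1)·(1) = 1 + -1 + -1 + 1 + -1 + -1 + 1 + -1 + 1 + -1 + -1 + 1 + -1 + 1 + 1 + -1 = -2.
Rows 1 and 6 are not orthogonal (dot product = -2 ≠ 0), so H is not a Hadamard matrix.

(12,12) entry = 16; (1,6) entry = -2.


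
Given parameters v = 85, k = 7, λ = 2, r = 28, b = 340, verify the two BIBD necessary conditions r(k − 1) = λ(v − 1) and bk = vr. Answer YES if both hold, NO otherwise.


Condition (i): r(k − 1) = 28·6 = 168; λ(v − 1) = 2·84 = 168. Match? YES.
Condition (ii): bk = 340·7 = 2380; vr = 85·28 = 2380. Match? YES.
Both conditions hold? YES.

YES


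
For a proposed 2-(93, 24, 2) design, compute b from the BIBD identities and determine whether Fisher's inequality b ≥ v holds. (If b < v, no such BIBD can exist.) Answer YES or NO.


r = λ(v − 1)/(k − 1) = 2·92/23 = 8.
b = vr/k = 93·8/24 = 31.
Fisher's inequality: b ≥ v ⇔ 31 ≥ 93? NO.

NO


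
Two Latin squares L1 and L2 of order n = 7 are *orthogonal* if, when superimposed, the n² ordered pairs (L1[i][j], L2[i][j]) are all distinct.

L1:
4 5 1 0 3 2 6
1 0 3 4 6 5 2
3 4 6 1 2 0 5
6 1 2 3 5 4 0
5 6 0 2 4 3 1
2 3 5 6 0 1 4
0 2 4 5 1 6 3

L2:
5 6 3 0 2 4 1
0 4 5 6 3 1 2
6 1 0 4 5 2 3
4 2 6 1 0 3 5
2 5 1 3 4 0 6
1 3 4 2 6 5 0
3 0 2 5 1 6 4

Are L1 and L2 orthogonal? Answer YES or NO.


Form the n² = 49 superimposed pairs (L1[i][j], L2[i][j]), row by row (rows and columns indexed from 0):
row 0: (4,5) (5,6) (1,3) (0,0) (3,2) (2,4) (6,1)
row 1: (1,0) (0,4) (3,5) (4,6) (6,3) (5,1) (2,2)
row 2: (3,6) (4,1) (6,0) (1,4) (2,5) (0,2) (5,3)
row 3: (6,4) (1,2) (2,6) (3,1) (5,0) (4,3) (0,5)
row 4: (5,2) (6,5) (0,1) (2,3) (4,4) (3,0) (1,6)
row 5: (2,1) (3,3) (5,4) (6,2) (0,6) (1,5) (4,0)
row 6: (0,3) (2,0) (4,2) (5,5) (1,1) (6,6) (3,4)
Orthogonality requires all 49 pairs distinct.
Check by first coordinate: for each symbol s of L1, list the L2 entries in the n cells where L1 = s; they must all differ.
  L1 = 0: L2 entries (in reading order) 0, 4, 2, 5, 1, 6, 3 — all 7 distinct ✓
  L1 = 1: L2 entries (in reading order) 3, 0, 4, 2, 6, 5, 1 — all 7 distinct ✓
  L1 = 2: L2 entries (in reading order) 4, 2, 5, 6, 3, 1, 0 — all 7 distinct ✓
  L1 = 3: L2 entries (in reading order) 2, 5, 6, 1, 0, 3, 4 — all 7 distinct ✓
  L1 = 4: L2 entries (in reading order) 5, 6, 1, 3, 4, 0, 2 — all 7 distinct ✓
  L1 = 5: L2 entries (in reading order) 6, 1, 3, 0, 2, 4, 5 — all 7 distinct ✓
  L1 = 6: L2 entries (in reading order) 1, 3, 0, 4, 5, 2, 6 — all 7 distinct ✓
Every symbol of L1 meets every symbol of L2 exactly once, so all 49 pairs are distinct (49 of 49).
Conclusion: YES.

YES


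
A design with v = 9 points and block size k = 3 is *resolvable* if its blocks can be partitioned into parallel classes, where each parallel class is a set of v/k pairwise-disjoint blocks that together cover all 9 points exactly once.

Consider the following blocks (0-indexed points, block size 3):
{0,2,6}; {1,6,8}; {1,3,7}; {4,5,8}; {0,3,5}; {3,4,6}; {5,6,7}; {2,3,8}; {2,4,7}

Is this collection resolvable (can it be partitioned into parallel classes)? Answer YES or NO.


v = 9, block size k = 3, number of blocks = 9.
For resolvability, blocks must partition into parallel classes of size v/k = 3.
Total blocks must therefore be a multiple of 3: 9 = 3·3 + 0 ⇒ divisible ✓.
Consider block {3,4,6}. It intersects every other block in the collection, so no parallel class of size 3 can contain it.
Since every block must belong to some parallel class in a resolution, the collection cannot be partitioned into parallel classes.
Resolvable? NO.

NO


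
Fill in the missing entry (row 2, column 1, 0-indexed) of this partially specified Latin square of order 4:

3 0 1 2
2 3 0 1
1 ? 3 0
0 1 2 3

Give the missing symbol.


Row 2 contains symbols [0, 1, 3] — missing [2].
Column 1 contains symbols [0, 1, 3] — missing [2].
The missing symbol must appear in both missing sets; intersection = [2].
Therefore the hidden value is 2.

Missing value = 2.


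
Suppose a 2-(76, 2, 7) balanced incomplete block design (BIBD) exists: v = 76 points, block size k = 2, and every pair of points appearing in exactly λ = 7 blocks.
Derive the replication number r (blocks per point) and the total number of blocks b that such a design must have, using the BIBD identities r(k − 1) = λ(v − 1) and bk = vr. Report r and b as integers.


Any 2-(v, k, λ) BIBD satisfies two necessary conditions:
  (i)  Each point sits in r blocks, and counting incidences through any fixed point gives r(k − 1) = λ(v − 1), so r = λ(v − 1)/(k − 1).
  (ii) Total incidences bk = vr, so b = vr/k.
Step 1: r = λ(v − 1)/(k − 1) = 7·(76 − 1)/(2 − 1) = 7·75/1 = 525/1 = 525.
Step 2: b = vr/k = 76·525/2 = 39900/2 = 19950.
Check integrality: r = 525 ∈ Z ✓, b = 19950 ∈ Z ✓.
(These identities are necessary conditions: they determine r and b for any design with these parameters, but do not by themselves prove that one exists.)

r = 525, b = 19950.


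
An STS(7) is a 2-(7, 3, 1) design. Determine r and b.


An STS(v) is a 2-(v, 3, 1) BIBD: block size k = 3, λ = 1.
Replication: r(k − 1) = λ(v − 1) ⇒ r·2 = 7 − 1 = 6 ⇒ r = 3.
Block count: b = v(v − 1)/6 = 7·6/6 = 42/6 = 7.
(Check via bk = vr: 7·3 = 21 = 7·3 = 21 ✓.)

r = 3, b = 7.


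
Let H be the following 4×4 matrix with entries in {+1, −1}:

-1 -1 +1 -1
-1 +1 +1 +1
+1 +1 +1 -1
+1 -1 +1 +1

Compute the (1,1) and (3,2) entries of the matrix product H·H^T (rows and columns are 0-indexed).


Row 1 of H: [-1, 1, 1, 1].
Row 2 of H: [1, 1, 1, -1].
Row 3 of H: [1, -1, 1, 1].
(H·H^T)[1][1] = Σ_j H[1][j]·H[1][j] = (-1)² + (1)² + (1)² + (1)² = 1 + 1 + 1 + 1 = 4.
(H·H^T)[3][2] = Σ_j H[3][j]·H[2][j] = (1)·(1) + (-1)·(1) + (1)·(1) + (1)·(-1) = 1 + -1 + 1 + -1 = 0.
So rows 3 and 2 are orthogonal; the diagonal entry equals n = 4.

(1,1) entry = 4; (3,2) entry = 0.


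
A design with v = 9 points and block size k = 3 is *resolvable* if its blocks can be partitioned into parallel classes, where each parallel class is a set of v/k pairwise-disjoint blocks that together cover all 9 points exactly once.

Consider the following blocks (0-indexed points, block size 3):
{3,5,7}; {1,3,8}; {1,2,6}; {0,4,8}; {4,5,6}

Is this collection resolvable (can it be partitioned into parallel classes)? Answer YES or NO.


v = 9, block size k = 3, number of blocks = 5.
For resolvability, blocks must partition into parallel classes of size v/k = 3.
Total blocks must therefore be a multiple of 3: 5 = 3·1 + 2 ⇒ not divisible ✗.
Resolvable? NO.

NO


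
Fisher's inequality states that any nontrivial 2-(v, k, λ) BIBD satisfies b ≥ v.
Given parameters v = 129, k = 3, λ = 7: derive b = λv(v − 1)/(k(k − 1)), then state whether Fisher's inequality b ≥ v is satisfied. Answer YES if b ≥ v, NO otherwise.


r = λ(v − 1)/(k − 1) = 7·128/2 = 448.
b = vr/k = 129·448/3 = 19264.
Fisher's inequality: b ≥ v ⇔ 19264 ≥ 129? YES.

YES


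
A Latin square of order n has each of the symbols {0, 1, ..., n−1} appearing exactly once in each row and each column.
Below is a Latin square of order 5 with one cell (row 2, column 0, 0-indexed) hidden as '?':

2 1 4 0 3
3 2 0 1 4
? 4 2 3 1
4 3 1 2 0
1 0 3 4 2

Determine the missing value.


Row 2 contains symbols [1, 2, 3, 4] — missing [0].
Column 0 contains symbols [1, 2, 3, 4] — missing [0].
The missing symbol must appear in both missing sets; intersection = [0].
Therefore the hidden value is 0.

Missing value = 0.


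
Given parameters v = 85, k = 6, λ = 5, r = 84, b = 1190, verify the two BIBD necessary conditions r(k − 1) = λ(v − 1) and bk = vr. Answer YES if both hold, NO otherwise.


Condition (i): r(k − 1) = 84·5 = 420; λ(v − 1) = 5·84 = 420. Match? YES.
Condition (ii): bk = 1190·6 = 7140; vr = 85·84 = 7140. Match? YES.
Both conditions hold? YES.

YES


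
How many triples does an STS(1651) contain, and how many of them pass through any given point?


An STS(v) is a 2-(v, 3, 1) BIBD: block size k = 3, λ = 1.
Replication: r(k − 1) = λ(v − 1) ⇒ r·2 = 1651 − 1 = 1650 ⇒ r = 825.
Block count: b = v(v − 1)/6 = 1651·1650/6 = 2724150/6 = 454025.
(Check via bk = vr: 454025·3 = 1362075 = 1651·825 = 1362075 ✓.)

r = 825, b = 454025.


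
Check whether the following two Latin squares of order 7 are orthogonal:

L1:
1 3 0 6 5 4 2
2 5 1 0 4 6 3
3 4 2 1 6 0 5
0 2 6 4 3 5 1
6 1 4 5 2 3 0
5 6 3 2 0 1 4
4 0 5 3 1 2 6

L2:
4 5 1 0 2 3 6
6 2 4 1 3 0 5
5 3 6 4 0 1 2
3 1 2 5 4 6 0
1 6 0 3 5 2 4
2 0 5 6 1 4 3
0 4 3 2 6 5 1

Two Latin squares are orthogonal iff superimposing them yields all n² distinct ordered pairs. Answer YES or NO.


Form the n² = 49 superimposed pairs (L1[i][j], L2[i][j]), row by row (rows and columns indexed from 0):
row 0: (1,4) (3,5) (0,1) (6,0) (5,2) (4,3) (2,6)
row 1: (2,6) (5,2) (1,4) (0,1) (4,3) (6,0) (3,5)
row 2: (3,5) (4,3) (2,6) (1,4) (6,0) (0,1) (5,2)
row 3: (0,3) (2,1) (6,2) (4,5) (3,4) (5,6) (1,0)
row 4: (6,1) (1,6) (4,0) (5,3) (2,5) (3,2) (0,4)
row 5: (5,2) (6,0) (3,5) (2,6) (0,1) (1,4) (4,3)
row 6: (4,0) (0,4) (5,3) (3,2) (1,6) (2,5) (6,1)
Orthogonality requires all 49 pairs distinct.
But the pair (2,6) repeats: cell (0,6) has L1 = 2, L2 = 6, and cell (1,0) has L1 = 2, L2 = 6.
A repeated pair means some other pair never occurs (only 21 distinct pairs out of 49), so the squares are not orthogonal.
Conclusion: NO.

NO


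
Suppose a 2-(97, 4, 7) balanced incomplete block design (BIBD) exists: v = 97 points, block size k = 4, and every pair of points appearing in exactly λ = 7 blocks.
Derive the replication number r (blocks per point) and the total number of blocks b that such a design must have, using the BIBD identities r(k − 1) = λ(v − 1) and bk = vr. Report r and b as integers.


Any 2-(v, k, λ) BIBD satisfies two necessary conditions:
  (i)  Each point sits in r blocks, and counting incidences through any fixed point gives r(k − 1) = λ(v − 1), so r = λ(v − 1)/(k − 1).
  (ii) Total incidences bk = vr, so b = vr/k.
Step 1: r = λ(v − 1)/(k − 1) = 7·(97 − 1)/(4 − 1) = 7·96/3 = 672/3 = 224.
Step 2: b = vr/k = 97·224/4 = 21728/4 = 5432.
Check integrality: r = 224 ∈ Z ✓, b = 5432 ∈ Z ✓.
(These identities are necessary conditions: they determine r and b for any design with these parameters, but do not by themselves prove that one exists.)

r = 224, b = 5432.


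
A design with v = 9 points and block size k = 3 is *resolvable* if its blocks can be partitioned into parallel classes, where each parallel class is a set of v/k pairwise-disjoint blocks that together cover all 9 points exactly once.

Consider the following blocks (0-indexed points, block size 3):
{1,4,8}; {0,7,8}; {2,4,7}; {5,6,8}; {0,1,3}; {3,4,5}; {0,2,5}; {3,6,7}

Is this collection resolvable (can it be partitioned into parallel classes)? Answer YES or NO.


v = 9, block size k = 3, number of blocks = 8.
For resolvability, blocks must partition into parallel classes of size v/k = 3.
Total blocks must therefore be a multiple of 3: 8 = 3·2 + 2 ⇒ not divisible ✗.
Resolvable? NO.

NO


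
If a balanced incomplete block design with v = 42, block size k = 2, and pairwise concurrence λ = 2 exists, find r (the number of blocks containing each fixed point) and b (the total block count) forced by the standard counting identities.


Any 2-(v, k, λ) BIBD satisfies two necessary conditions:
  (i)  Each point sits in r blocks, and counting incidences through any fixed point gives r(k − 1) = λ(v − 1), so r = λ(v − 1)/(k − 1).
  (ii) Total incidences bk = vr, so b = vr/k.
Step 1: r = λ(v − 1)/(k − 1) = 2·(42 − 1)/(2 − 1) = 2·41/1 = 82/1 = 82.
Step 2: b = vr/k = 42·82/2 = 3444/2 = 1722.
Check integrality: r = 82 ∈ Z ✓, b = 1722 ∈ Z ✓.
(These identities are necessary conditions: they determine r and b for any design with these parameters, but do not by themselves prove that one exists.)

r = 82, b = 1722.


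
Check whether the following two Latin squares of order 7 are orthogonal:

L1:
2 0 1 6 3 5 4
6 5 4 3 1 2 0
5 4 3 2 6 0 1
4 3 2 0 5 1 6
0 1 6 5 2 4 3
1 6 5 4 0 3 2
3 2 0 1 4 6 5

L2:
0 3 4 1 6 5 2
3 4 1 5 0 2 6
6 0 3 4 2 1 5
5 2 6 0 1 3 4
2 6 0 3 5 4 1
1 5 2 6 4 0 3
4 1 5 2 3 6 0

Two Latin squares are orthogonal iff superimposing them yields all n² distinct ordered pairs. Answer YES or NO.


Form the n² = 49 superimposed pairs (L1[i][j], L2[i][j]), row by row (rows and columns indexed from 0):
row 0: (2,0) (0,3) (1,4) (6,1) (3,6) (5,5) (4,2)
row 1: (6,3) (5,4) (4,1) (3,5) (1,0) (2,2) (0,6)
row 2: (5,6) (4,0) (3,3) (2,4) (6,2) (0,1) (1,5)
row 3: (4,5) (3,2) (2,6) (0,0) (5,1) (1,3) (6,4)
row 4: (0,2) (1,6) (6,0) (5,3) (2,5) (4,4) (3,1)
row 5: (1,1) (6,5) (5,2) (4,6) (0,4) (3,0) (2,3)
row 6: (3,4) (2,1) (0,5) (1,2) (4,3) (6,6) (5,0)
Orthogonality requires all 49 pairs distinct.
Check by first coordinate: for each symbol s of L1, list the L2 entries in the n cells where L1 = s; they must all differ.
  L1 = 0: L2 entries (in reading order) 3, 6, 1, 0, 2, 4, 5 — all 7 distinct ✓
  L1 = 1: L2 entries (in reading order) 4, 0, 5, 3, 6, 1, 2 — all 7 distinct ✓
  L1 = 2: L2 entries (in reading order) 0, 2, 4, 6, 5, 3, 1 — all 7 distinct ✓
  L1 = 3: L2 entries (in reading order) 6, 5, 3, 2, 1, 0, 4 — all 7 distinct ✓
  L1 = 4: L2 entries (in reading order) 2, 1, 0, 5, 4, 6, 3 — all 7 distinct ✓
  L1 = 5: L2 entries (in reading order) 5, 4, 6, 1, 3, 2, 0 — all 7 distinct ✓
  L1 = 6: L2 entries (in reading order) 1, 3, 2, 4, 0, 5, 6 — all 7 distinct ✓
Every symbol of L1 meets every symbol of L2 exactly once, so all 49 pairs are distinct (49 of 49).
Conclusion: YES.

YES


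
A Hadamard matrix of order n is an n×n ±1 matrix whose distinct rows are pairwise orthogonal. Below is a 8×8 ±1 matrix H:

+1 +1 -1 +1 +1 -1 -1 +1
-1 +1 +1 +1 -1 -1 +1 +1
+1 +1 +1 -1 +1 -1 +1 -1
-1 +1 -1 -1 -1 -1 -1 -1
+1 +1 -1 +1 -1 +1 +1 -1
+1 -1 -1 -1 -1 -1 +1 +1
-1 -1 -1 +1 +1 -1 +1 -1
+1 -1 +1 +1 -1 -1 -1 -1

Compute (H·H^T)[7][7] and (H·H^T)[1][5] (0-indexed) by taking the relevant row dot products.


Row 1 of H: [-1, 1, 1, 1, -1, -1, 1, 1].
Row 5 of H: [1, -1, -1, -1, -1, -1, 1, 1].
Row 7 of H: [1, -1, 1, 1, -1, -1, -1, -1].
(H·H^T)[7][7] = Σ_j H[7][j]·H[7][j] = (1)² + (-1)² + (1)² + (1)² + (-1)² + (-1)² + (-1)² + (-1)² = 1 + 1 + 1 + 1 + 1 + 1 + 1 + 1 = 8.
(H·H^T)[1][5] = Σ_j H[1][j]·H[5][j] = (-1)·(1) + (1)·(-1) + (1)·(-1) + (1)·(-1) + (-1)·(-1) + (-1)·(-1) + (1)·(1) + (1)·(1) = -1 + -1 + -1 + -1 + 1 + 1 + 1 + 1 = 0.
So rows 1 and 5 are orthogonal; the diagonal entry equals n = 8.

(7,7) entry = 8; (1,5) entry = 0.


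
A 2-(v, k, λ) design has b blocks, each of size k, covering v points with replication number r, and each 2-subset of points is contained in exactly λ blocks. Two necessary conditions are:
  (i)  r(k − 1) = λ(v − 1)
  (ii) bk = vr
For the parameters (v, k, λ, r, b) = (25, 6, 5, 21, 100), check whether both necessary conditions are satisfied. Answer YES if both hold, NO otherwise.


Condition (i): r(k − 1) = 21·5 = 105; λ(v − 1) = 5·24 = 120. Match? NO.
Condition (ii): bk = 100·6 = 600; vr = 25·21 = 525. Match? NO.
Both conditions hold? NO.

NO


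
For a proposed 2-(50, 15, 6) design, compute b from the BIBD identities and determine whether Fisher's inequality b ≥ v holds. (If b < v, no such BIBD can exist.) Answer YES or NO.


b = λv(v − 1)/(k(k − 1)) = 6·50·49/(15·14) = 14700/210 = 70.
Compare with v = 50: b ≥ v, so Fisher's inequality holds.

YES


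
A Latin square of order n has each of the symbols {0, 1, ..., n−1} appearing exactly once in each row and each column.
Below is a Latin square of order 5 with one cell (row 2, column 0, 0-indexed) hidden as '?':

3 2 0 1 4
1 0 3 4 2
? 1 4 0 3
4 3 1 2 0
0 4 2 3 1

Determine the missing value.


Row 2 contains symbols [0, 1, 3, 4] — missing [2].
Column 0 contains symbols [0, 1, 3, 4] — missing [2].
The missing symbol must appear in both missing sets; intersection = [2].
Therefore the hidden value is 2.

Missing value = 2.


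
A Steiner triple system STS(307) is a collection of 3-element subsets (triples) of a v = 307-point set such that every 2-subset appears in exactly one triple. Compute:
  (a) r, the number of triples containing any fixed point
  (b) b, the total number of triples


An STS(v) is a 2-(v, 3, 1) BIBD: block size k = 3, λ = 1.
Replication: r(k − 1) = λ(v − 1) ⇒ r·2 = 307 − 1 = 306 ⇒ r = 153.
Block count: bk = vr ⇒ b·3 = 307·153 = 46971 ⇒ b = 15657.

r = 153, b = 15657.


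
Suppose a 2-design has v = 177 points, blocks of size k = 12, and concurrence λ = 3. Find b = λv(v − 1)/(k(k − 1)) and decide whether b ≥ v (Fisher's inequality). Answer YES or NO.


b = λv(v − 1)/(k(k − 1)) = 3·177·176/(12·11) = 93456/132 = 708.
Compare with v = 177: b ≥ v, so Fisher's inequality holds.

YES


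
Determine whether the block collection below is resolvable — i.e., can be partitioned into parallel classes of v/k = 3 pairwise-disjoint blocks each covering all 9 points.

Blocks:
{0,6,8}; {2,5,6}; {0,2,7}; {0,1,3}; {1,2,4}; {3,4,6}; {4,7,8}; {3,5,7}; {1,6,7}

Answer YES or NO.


v = 9, block size k = 3, number of blocks = 9.
For resolvability, blocks must partition into parallel classes of size v/k = 3.
Total blocks must therefore be a multiple of 3: 9 = 3·3 + 0 ⇒ divisible ✓.
Consider block {0,2,7}. The only other block(s) in the collection disjoint from it are {3,4,6} — just 1 block(s). Any parallel class containing {0,2,7} would need 2 other blocks each disjoint from it, so no parallel class of size 3 can contain {0,2,7}.
Since every block must belong to some parallel class in a resolution, the collection cannot be partitioned into parallel classes.
Resolvable? NO.

NO
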